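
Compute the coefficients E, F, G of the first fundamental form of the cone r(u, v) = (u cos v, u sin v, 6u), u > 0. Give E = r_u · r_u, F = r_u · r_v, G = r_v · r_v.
E = 37;  F = 0;  G = u^2

Compute partials: r_u = (cos(v), sin(v), 6), r_v = (-u*sin(v), u*cos(v), 0). Then
  E = r_u · r_u = 37,
  F = r_u · r_v = 0,
  G = r_v · r_v = u^2.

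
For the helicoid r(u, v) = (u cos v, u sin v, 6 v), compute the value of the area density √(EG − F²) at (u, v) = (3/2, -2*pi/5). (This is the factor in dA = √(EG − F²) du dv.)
√(EG − F²)|_{(3/2, -2*pi/5)} = 3*sqrt(17)/2

E = 1, F = 0, G = u^2 + 36, so EG − F² = u^2 + 36. Taking the positive square root: √(EG − F²) = sqrt(u^2 + 36). At (u, v) = (3/2, -2*pi/5): 3*sqrt(17)/2.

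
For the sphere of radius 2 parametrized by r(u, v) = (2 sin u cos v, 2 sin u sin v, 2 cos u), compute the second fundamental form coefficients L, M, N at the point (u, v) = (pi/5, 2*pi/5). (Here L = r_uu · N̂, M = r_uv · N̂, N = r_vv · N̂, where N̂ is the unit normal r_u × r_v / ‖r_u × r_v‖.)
L = -2;  M = 0;  N = -5/4 + sqrt(5)/4

Compute the unit normal N̂(u, v) = (sin(u)^2*cos(v)/Abs(sin(u)), sin(u)^2*sin(v)/Abs(sin(u)), sin(2*u)/(2*Abs(sin(u)))), and the second partials r_uu, r_uv, r_vv. Take dot products:
  L(u, v) = r_uu · N̂ = -2*sin(u)/Abs(sin(u)),
  M(u, v) = r_uv · N̂ = 0,
  N(u, v) = r_vv · N̂ = -2*sin(u)^3/Abs(sin(u)).
Evaluating at (u, v) = (pi/5, 2*pi/5):
  L = -2, M = 0, N = -5/4 + sqrt(5)/4.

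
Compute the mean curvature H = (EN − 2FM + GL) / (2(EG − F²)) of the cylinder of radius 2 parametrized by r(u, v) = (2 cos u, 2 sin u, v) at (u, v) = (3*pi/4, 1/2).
H = -1/4

With E = 4, F = 0, G = 1, L = -2, M = 0, N = 0, assemble
  H = (EN − 2FM + GL) / (2(EG − F²)) = -1/4.
At (u, v) = (3*pi/4, 1/2): H = -1/4.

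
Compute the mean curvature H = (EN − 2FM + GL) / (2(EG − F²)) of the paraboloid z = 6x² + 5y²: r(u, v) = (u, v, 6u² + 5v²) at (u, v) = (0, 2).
H = 2411*sqrt(401)/160801

With E = 144*u^2 + 1, F = 120*u*v, G = 100*v^2 + 1, L = 12/sqrt(144*u^2 + 100*v^2 + 1), M = 0, N = 10/sqrt(144*u^2 + 100*v^2 + 1), assemble
  H = (EN − 2FM + GL) / (2(EG − F²)) = (720*u^2 + 600*v^2 + 11)/(144*u^2 + 100*v^2 + 1)^(3/2).
At (u, v) = (0, 2): H = 2411*sqrt(401)/160801.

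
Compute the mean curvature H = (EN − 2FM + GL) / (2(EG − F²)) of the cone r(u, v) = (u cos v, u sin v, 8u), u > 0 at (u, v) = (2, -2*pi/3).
H = 2*sqrt(65)/65

With E = 65, F = 0, G = u^2, L = 0, M = 0, N = 8*sqrt(65)*u^2/(65*Abs(u)), assemble
  H = (EN − 2FM + GL) / (2(EG − F²)) = 4*sqrt(65)/(65*Abs(u)).
At (u, v) = (2, -2*pi/3): H = 2*sqrt(65)/65.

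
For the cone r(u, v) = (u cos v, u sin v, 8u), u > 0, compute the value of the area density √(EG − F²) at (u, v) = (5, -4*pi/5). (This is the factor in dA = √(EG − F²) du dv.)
√(EG − F²)|_{(5, -4*pi/5)} = 5*sqrt(65)

E = 65, F = 0, G = u^2, so EG − F² = 65*u^2. Taking the positive square root: √(EG − F²) = sqrt(65)*Abs(u). At (u, v) = (5, -4*pi/5): 5*sqrt(65).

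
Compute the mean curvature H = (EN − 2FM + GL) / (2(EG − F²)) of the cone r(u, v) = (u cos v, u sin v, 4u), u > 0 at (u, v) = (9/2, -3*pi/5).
H = 4*sqrt(17)/153

With E = 17, F = 0, G = u^2, L = 0, M = 0, N = 4*sqrt(17)*u^2/(17*Abs(u)), assemble
  H = (EN − 2FM + GL) / (2(EG − F²)) = 2*sqrt(17)/(17*Abs(u)).
At (u, v) = (9/2, -3*pi/5): H = 4*sqrt(17)/153.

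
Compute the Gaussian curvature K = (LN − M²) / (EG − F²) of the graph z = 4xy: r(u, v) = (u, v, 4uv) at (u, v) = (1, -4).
K = -16/74529

Coefficients of the first fundamental form: E = 16*v^2 + 1, F = 16*u*v, G = 16*u^2 + 1.
Coefficients of the second fundamental form: L = 0, M = 4/sqrt(16*u^2 + 16*v^2 + 1), N = 0.
Assemble K = (LN − M²)/(EG − F²) = -16/(256*u^4 + 512*u^2*v^2 + 32*u^2 + 256*v^4 + 32*v^2 + 1). At (u, v) = (1, -4): K = -16/74529.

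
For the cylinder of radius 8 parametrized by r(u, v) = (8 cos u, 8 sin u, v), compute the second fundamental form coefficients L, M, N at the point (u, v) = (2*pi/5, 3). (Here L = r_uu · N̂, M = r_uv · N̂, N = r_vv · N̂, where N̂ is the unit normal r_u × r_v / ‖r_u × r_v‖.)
L = -8;  M = 0;  N = 0

Compute the unit normal N̂(u, v) = (cos(u), sin(u), 0), and the second partials r_uu, r_uv, r_vv. Take dot products:
  L(u, v) = r_uu · N̂ = -8,
  M(u, v) = r_uv · N̂ = 0,
  N(u, v) = r_vv · N̂ = 0.
Evaluating at (u, v) = (2*pi/5, 3):
  L = -8, M = 0, N = 0.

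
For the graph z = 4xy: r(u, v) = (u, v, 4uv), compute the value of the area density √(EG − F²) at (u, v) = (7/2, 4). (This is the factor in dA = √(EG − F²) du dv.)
√(EG − F²)|_{(7/2, 4)} = sqrt(453)

E = 16*v^2 + 1, F = 16*u*v, G = 16*u^2 + 1, so EG − F² = 16*u^2 + 16*v^2 + 1. Taking the positive square root: √(EG − F²) = sqrt(16*u^2 + 16*v^2 + 1). At (u, v) = (7/2, 4): sqrt(453).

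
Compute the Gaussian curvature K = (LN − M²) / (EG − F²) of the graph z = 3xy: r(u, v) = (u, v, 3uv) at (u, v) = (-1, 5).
K = -9/55225

Coefficients of the first fundamental form: E = 9*v^2 + 1, F = 9*u*v, G = 9*u^2 + 1.
Coefficients of the second fundamental form: L = 0, M = 3/sqrt(9*u^2 + 9*v^2 + 1), N = 0.
Assemble K = (LN − M²)/(EG − F²) = -9/(81*u^4 + 162*u^2*v^2 + 18*u^2 + 81*v^4 + 18*v^2 + 1). At (u, v) = (-1, 5): K = -9/55225.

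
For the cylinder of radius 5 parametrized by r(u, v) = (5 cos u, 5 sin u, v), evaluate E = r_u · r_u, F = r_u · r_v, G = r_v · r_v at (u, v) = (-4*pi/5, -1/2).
E = 25;  F = 0;  G = 1

Partials: r_u = (-5*sin(u), 5*cos(u), 0), r_v = (0, 0, 1). As functions of (u, v):
  E = r_u · r_u = 25,
  F = r_u · r_v = 0,
  G = r_v · r_v = 1.
Evaluating at (u, v) = (-4*pi/5, -1/2): E = 25, F = 0, G = 1.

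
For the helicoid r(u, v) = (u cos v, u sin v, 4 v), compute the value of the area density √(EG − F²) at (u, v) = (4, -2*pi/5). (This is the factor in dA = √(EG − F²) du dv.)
√(EG − F²)|_{(4, -2*pi/5)} = 4*sqrt(2)

E = 1, F = 0, G = u^2 + 16, so EG − F² = u^2 + 16. Taking the positive square root: √(EG − F²) = sqrt(u^2 + 16). At (u, v) = (4, -2*pi/5): 4*sqrt(2).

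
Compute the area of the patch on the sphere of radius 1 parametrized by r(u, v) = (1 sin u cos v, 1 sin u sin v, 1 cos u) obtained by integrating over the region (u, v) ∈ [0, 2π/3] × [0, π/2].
Area = 3*pi/4

Area = ∫∫ √(EG − F²) du dv with √(EG − F²) = Abs(sin(u)). Integrating over [0, 2π/3] × [0, π/2] gives 3*pi/4.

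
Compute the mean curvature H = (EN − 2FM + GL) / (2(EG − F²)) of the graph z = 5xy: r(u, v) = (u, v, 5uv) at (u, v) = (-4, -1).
H = -125*sqrt(426)/45369

With E = 25*v^2 + 1, F = 25*u*v, G = 25*u^2 + 1, L = 0, M = 5/sqrt(25*u^2 + 25*v^2 + 1), N = 0, assemble
  H = (EN − 2FM + GL) / (2(EG − F²)) = -125*u*v/(25*u^2 + 25*v^2 + 1)^(3/2).
At (u, v) = (-4, -1): H = -125*sqrt(426)/45369.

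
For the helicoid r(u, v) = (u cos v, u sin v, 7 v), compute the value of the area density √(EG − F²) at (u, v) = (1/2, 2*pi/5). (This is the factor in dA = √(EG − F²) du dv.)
√(EG − F²)|_{(1/2, 2*pi/5)} = sqrt(197)/2

E = 1, F = 0, G = u^2 + 49, so EG − F² = u^2 + 49. Taking the positive square root: √(EG − F²) = sqrt(u^2 + 49). At (u, v) = (1/2, 2*pi/5): sqrt(197)/2.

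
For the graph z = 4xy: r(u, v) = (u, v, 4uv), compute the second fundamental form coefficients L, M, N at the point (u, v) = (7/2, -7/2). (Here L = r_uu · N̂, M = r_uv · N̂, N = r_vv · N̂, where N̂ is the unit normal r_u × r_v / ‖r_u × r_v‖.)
L = 0;  M = 4*sqrt(393)/393;  N = 0

Compute the unit normal N̂(u, v) = (-4*v/sqrt(16*u^2 + 16*v^2 + 1), -4*u/sqrt(16*u^2 + 16*v^2 + 1), 1/sqrt(16*u^2 + 16*v^2 + 1)), and the second partials r_uu, r_uv, r_vv. Take dot products:
  L(u, v) = r_uu · N̂ = 0,
  M(u, v) = r_uv · N̂ = 4/sqrt(16*u^2 + 16*v^2 + 1),
  N(u, v) = r_vv · N̂ = 0.
Evaluating at (u, v) = (7/2, -7/2):
  L = 0, M = 4*sqrt(393)/393, N = 0.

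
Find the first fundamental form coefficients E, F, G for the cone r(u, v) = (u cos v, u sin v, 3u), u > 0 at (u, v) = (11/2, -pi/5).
E = 10;  F = 0;  G = 121/4

Partials: r_u = (cos(v), sin(v), 3), r_v = (-u*sin(v), u*cos(v), 0). As functions of (u, v):
  E = r_u · r_u = 10,
  F = r_u · r_v = 0,
  G = r_v · r_v = u^2.
Evaluating at (u, v) = (11/2, -pi/5): E = 10, F = 0, G = 121/4.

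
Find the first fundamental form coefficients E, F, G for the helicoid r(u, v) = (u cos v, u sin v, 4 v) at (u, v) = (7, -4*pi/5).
E = 1;  F = 0;  G = 65

Partials: r_u = (cos(v), sin(v), 0), r_v = (-u*sin(v), u*cos(v), 4). As functions of (u, v):
  E = r_u · r_u = 1,
  F = r_u · r_v = 0,
  G = r_v · r_v = u^2 + 16.
Evaluating at (u, v) = (7, -4*pi/5): E = 1, F = 0, G = 65.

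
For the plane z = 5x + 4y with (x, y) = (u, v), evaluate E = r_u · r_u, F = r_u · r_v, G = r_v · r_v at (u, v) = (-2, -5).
E = 26;  F = 20;  G = 17

Partials: r_u = (1, 0, 5), r_v = (0, 1, 4). As functions of (u, v):
  E = r_u · r_u = 26,
  F = r_u · r_v = 20,
  G = r_v · r_v = 17.
Evaluating at (u, v) = (-2, -5): E = 26, F = 20, G = 17.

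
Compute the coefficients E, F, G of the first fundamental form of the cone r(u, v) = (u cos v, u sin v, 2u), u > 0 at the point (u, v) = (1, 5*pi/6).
E = 5;  F = 0;  G = 1

Partials: r_u = (cos(v), sin(v), 2), r_v = (-u*sin(v), u*cos(v), 0). As functions of (u, v):
  E = r_u · r_u = 5,
  F = r_u · r_v = 0,
  G = r_v · r_v = u^2.
Evaluating at (u, v) = (1, 5*pi/6): E = 5, F = 0, G = 1.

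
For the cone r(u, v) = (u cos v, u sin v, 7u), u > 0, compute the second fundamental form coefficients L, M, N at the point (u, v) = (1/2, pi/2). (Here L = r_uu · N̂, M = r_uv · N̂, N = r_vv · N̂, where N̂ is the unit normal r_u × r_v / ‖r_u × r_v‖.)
L = 0;  M = 0;  N = 7*sqrt(2)/20

Compute the unit normal N̂(u, v) = (-7*sqrt(2)*u*cos(v)/(10*Abs(u)), -7*sqrt(2)*u*sin(v)/(10*Abs(u)), sqrt(2)*u/(10*Abs(u))), and the second partials r_uu, r_uv, r_vv. Take dot products:
  L(u, v) = r_uu · N̂ = 0,
  M(u, v) = r_uv · N̂ = 0,
  N(u, v) = r_vv · N̂ = 7*sqrt(2)*u^2/(10*Abs(u)).
Evaluating at (u, v) = (1/2, pi/2):
  L = 0, M = 0, N = 7*sqrt(2)/20.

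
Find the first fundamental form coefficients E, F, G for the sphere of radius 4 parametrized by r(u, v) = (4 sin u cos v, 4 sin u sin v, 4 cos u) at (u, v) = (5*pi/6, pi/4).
E = 16;  F = 0;  G = 4

Partials: r_u = (4*cos(u)*cos(v), 4*sin(v)*cos(u), -4*sin(u)), r_v = (-4*sin(u)*sin(v), 4*sin(u)*cos(v), 0). As functions of (u, v):
  E = r_u · r_u = 16,
  F = r_u · r_v = 0,
  G = r_v · r_v = 16*sin(u)^2.
Evaluating at (u, v) = (5*pi/6, pi/4): E = 16, F = 0, G = 4.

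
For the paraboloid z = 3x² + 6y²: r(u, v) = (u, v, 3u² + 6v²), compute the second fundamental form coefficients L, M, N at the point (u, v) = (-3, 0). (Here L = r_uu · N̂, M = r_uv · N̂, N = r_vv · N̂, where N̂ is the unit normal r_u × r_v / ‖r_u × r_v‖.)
L = 6*sqrt(13)/65;  M = 0;  N = 12*sqrt(13)/65

Compute the unit normal N̂(u, v) = (-6*u/sqrt(36*u^2 + 144*v^2 + 1), -12*v/sqrt(36*u^2 + 144*v^2 + 1), 1/sqrt(36*u^2 + 144*v^2 + 1)), and the second partials r_uu, r_uv, r_vv. Take dot products:
  L(u, v) = r_uu · N̂ = 6/sqrt(36*u^2 + 144*v^2 + 1),
  M(u, v) = r_uv · N̂ = 0,
  N(u, v) = r_vv · N̂ = 12/sqrt(36*u^2 + 144*v^2 + 1).
Evaluating at (u, v) = (-3, 0):
  L = 6*sqrt(13)/65, M = 0, N = 12*sqrt(13)/65.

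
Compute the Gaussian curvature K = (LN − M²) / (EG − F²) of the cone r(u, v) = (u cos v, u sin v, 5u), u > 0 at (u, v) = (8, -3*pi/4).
K = 0

Coefficients of the first fundamental form: E = 26, F = 0, G = u^2.
Coefficients of the second fundamental form: L = 0, M = 0, N = 5*sqrt(26)*u^2/(26*Abs(u)).
Assemble K = (LN − M²)/(EG − F²) = 0. At (u, v) = (8, -3*pi/4): K = 0.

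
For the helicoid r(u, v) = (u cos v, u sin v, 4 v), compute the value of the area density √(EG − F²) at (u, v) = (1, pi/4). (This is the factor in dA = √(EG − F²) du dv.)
√(EG − F²)|_{(1, pi/4)} = sqrt(17)

E = 1, F = 0, G = u^2 + 16, so EG − F² = u^2 + 16. Taking the positive square root: √(EG − F²) = sqrt(u^2 + 16). At (u, v) = (1, pi/4): sqrt(17).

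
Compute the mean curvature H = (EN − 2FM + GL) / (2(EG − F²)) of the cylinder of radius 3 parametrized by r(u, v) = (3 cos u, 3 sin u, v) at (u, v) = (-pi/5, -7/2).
H = -1/6

With E = 9, F = 0, G = 1, L = -3, M = 0, N = 0, assemble
  H = (EN − 2FM + GL) / (2(EG − F²)) = -1/6.
At (u, v) = (-pi/5, -7/2): H = -1/6.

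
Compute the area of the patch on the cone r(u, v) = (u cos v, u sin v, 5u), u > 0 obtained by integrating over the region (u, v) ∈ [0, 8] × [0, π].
Area = 32*sqrt(26)*pi

Area = ∫∫ √(EG − F²) du dv with √(EG − F²) = sqrt(26)*Abs(u). Integrating over [0, 8] × [0, π] gives 32*sqrt(26)*pi.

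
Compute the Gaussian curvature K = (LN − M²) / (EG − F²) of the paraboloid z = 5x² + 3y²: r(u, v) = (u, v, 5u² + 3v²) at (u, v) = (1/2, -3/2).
K = 60/11449

Coefficients of the first fundamental form: E = 100*u^2 + 1, F = 60*u*v, G = 36*v^2 + 1.
Coefficients of the second fundamental form: L = 10/sqrt(100*u^2 + 36*v^2 + 1), M = 0, N = 6/sqrt(100*u^2 + 36*v^2 + 1).
Assemble K = (LN − M²)/(EG − F²) = 60/(10000*u^4 + 7200*u^2*v^2 + 200*u^2 + 1296*v^4 + 72*v^2 + 1). At (u, v) = (1/2, -3/2): K = 60/11449.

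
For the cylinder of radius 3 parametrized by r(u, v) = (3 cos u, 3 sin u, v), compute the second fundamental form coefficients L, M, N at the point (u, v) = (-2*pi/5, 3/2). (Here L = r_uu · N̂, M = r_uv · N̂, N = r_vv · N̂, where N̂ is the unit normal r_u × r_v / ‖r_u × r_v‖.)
L = -3;  M = 0;  N = 0

Compute the unit normal N̂(u, v) = (cos(u), sin(u), 0), and the second partials r_uu, r_uv, r_vv. Take dot products:
  L(u, v) = r_uu · N̂ = -3,
  M(u, v) = r_uv · N̂ = 0,
  N(u, v) = r_vv · N̂ = 0.
Evaluating at (u, v) = (-2*pi/5, 3/2):
  L = -3, M = 0, N = 0.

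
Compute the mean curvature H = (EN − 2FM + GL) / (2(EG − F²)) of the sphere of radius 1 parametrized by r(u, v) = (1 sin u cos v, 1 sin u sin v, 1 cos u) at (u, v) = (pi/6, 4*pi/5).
H = -1

With E = 1, F = 0, G = sin(u)^2, L = -sin(u)/Abs(sin(u)), M = 0, N = -sin(u)^3/Abs(sin(u)), assemble
  H = (EN − 2FM + GL) / (2(EG − F²)) = -sin(u)/Abs(sin(u)).
At (u, v) = (pi/6, 4*pi/5): H = -1.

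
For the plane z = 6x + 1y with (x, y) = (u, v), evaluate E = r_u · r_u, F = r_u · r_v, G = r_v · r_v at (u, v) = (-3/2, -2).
E = 37;  F = 6;  G = 2

Partials: r_u = (1, 0, 6), r_v = (0, 1, 1). As functions of (u, v):
  E = r_u · r_u = 37,
  F = r_u · r_v = 6,
  G = r_v · r_v = 2.
Evaluating at (u, v) = (-3/2, -2): E = 37, F = 6, G = 2.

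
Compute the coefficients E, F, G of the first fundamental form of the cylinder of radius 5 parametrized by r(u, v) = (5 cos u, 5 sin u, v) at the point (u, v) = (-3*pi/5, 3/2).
E = 25;  F = 0;  G = 1

Partials: r_u = (-5*sin(u), 5*cos(u), 0), r_v = (0, 0, 1). As functions of (u, v):
  E = r_u · r_u = 25,
  F = r_u · r_v = 0,
  G = r_v · r_v = 1.
Evaluating at (u, v) = (-3*pi/5, 3/2): E = 25, F = 0, G = 1.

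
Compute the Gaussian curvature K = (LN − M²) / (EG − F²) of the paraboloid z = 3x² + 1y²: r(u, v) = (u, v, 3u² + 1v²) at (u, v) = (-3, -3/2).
K = 3/27889

Coefficients of the first fundamental form: E = 36*u^2 + 1, F = 12*u*v, G = 4*v^2 + 1.
Coefficients of the second fundamental form: L = 6/sqrt(36*u^2 + 4*v^2 + 1), M = 0, N = 2/sqrt(36*u^2 + 4*v^2 + 1).
Assemble K = (LN − M²)/(EG − F²) = 12/(1296*u^4 + 288*u^2*v^2 + 72*u^2 + 16*v^4 + 8*v^2 + 1). At (u, v) = (-3, -3/2): K = 3/27889.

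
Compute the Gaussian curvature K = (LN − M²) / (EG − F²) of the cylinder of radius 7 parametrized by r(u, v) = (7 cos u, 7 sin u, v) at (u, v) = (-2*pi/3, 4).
K = 0

Coefficients of the first fundamental form: E = 49, F = 0, G = 1.
Coefficients of the second fundamental form: L = -7, M = 0, N = 0.
Assemble K = (LN − M²)/(EG − F²) = 0. At (u, v) = (-2*pi/3, 4): K = 0.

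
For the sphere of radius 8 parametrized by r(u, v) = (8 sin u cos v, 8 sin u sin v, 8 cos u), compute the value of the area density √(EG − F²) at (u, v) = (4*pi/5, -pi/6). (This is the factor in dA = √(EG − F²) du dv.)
√(EG − F²)|_{(4*pi/5, -pi/6)} = 16*sqrt(10 - 2*sqrt(5))

E = 64, F = 0, G = 64*sin(u)^2, so EG − F² = 4096*sin(u)^2. Taking the positive square root: √(EG − F²) = 64*Abs(sin(u)). At (u, v) = (4*pi/5, -pi/6): 16*sqrt(10 - 2*sqrt(5)).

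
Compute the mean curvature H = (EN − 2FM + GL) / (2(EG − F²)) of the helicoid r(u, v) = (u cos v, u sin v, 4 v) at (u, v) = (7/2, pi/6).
H = 0

With E = 1, F = 0, G = u^2 + 16, L = 0, M = -4/sqrt(u^2 + 16), N = 0, assemble
  H = (EN − 2FM + GL) / (2(EG − F²)) = 0.
At (u, v) = (7/2, pi/6): H = 0.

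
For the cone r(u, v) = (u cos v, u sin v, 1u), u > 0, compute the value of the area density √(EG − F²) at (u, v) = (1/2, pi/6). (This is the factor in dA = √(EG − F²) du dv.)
√(EG − F²)|_{(1/2, pi/6)} = sqrt(2)/2

E = 2, F = 0, G = u^2, so EG − F² = 2*u^2. Taking the positive square root: √(EG − F²) = sqrt(2)*Abs(u). At (u, v) = (1/2, pi/6): sqrt(2)/2.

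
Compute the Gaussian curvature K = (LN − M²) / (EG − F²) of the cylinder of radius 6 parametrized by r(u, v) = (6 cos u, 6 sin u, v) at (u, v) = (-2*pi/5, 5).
K = 0

Coefficients of the first fundamental form: E = 36, F = 0, G = 1.
Coefficients of the second fundamental form: L = -6, M = 0, N = 0.
Assemble K = (LN − M²)/(EG − F²) = 0. At (u, v) = (-2*pi/5, 5): K = 0.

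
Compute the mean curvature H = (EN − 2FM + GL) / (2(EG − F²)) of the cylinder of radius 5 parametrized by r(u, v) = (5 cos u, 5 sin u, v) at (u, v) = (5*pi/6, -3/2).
H = -1/10

With E = 25, F = 0, G = 1, L = -5, M = 0, N = 0, assemble
  H = (EN − 2FM + GL) / (2(EG − F²)) = -1/10.
At (u, v) = (5*pi/6, -3/2): H = -1/10.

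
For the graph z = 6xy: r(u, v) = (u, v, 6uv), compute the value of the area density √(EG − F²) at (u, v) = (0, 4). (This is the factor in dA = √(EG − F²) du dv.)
√(EG − F²)|_{(0, 4)} = sqrt(577)

E = 36*v^2 + 1, F = 36*u*v, G = 36*u^2 + 1, so EG − F² = 36*u^2 + 36*v^2 + 1. Taking the positive square root: √(EG − F²) = sqrt(36*u^2 + 36*v^2 + 1). At (u, v) = (0, 4): sqrt(577).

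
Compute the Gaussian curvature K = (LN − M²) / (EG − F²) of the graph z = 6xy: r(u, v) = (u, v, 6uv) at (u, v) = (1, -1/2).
K = -9/529

Coefficients of the first fundamental form: E = 36*v^2 + 1, F = 36*u*v, G = 36*u^2 + 1.
Coefficients of the second fundamental form: L = 0, M = 6/sqrt(36*u^2 + 36*v^2 + 1), N = 0.
Assemble K = (LN − M²)/(EG − F²) = -36/(1296*u^4 + 2592*u^2*v^2 + 72*u^2 + 1296*v^4 + 72*v^2 + 1). At (u, v) = (1, -1/2): K = -9/529.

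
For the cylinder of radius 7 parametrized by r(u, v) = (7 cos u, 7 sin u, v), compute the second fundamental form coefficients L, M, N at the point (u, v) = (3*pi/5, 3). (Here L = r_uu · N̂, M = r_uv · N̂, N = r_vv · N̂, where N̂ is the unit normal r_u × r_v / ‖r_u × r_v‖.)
L = -7;  M = 0;  N = 0

Compute the unit normal N̂(u, v) = (cos(u), sin(u), 0), and the second partials r_uu, r_uv, r_vv. Take dot products:
  L(u, v) = r_uu · N̂ = -7,
  M(u, v) = r_uv · N̂ = 0,
  N(u, v) = r_vv · N̂ = 0.
Evaluating at (u, v) = (3*pi/5, 3):
  L = -7, M = 0, N = 0.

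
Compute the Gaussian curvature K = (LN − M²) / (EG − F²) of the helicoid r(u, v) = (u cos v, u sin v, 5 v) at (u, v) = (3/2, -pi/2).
K = -400/11881

Coefficients of the first fundamental form: E = 1, F = 0, G = u^2 + 25.
Coefficients of the second fundamental form: L = 0, M = -5/sqrt(u^2 + 25), N = 0.
Assemble K = (LN − M²)/(EG − F²) = -25/(u^2 + 25)^2. At (u, v) = (3/2, -pi/2): K = -400/11881.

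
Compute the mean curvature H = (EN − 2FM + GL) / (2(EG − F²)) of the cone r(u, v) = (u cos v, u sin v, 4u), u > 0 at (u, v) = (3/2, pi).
H = 4*sqrt(17)/51

With E = 17, F = 0, G = u^2, L = 0, M = 0, N = 4*sqrt(17)*u^2/(17*Abs(u)), assemble
  H = (EN − 2FM + GL) / (2(EG − F²)) = 2*sqrt(17)/(17*Abs(u)).
At (u, v) = (3/2, pi): H = 4*sqrt(17)/51.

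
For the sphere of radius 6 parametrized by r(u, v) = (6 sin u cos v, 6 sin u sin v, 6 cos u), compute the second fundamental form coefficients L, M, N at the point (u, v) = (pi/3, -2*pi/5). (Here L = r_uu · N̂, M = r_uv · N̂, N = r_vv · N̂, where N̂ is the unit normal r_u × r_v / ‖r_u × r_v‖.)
L = -6;  M = 0;  N = -9/2

Compute the unit normal N̂(u, v) = (sin(u)^2*cos(v)/Abs(sin(u)), sin(u)^2*sin(v)/Abs(sin(u)), sin(2*u)/(2*Abs(sin(u)))), and the second partials r_uu, r_uv, r_vv. Take dot products:
  L(u, v) = r_uu · N̂ = -6*sin(u)/Abs(sin(u)),
  M(u, v) = r_uv · N̂ = 0,
  N(u, v) = r_vv · N̂ = -6*sin(u)^3/Abs(sin(u)).
Evaluating at (u, v) = (pi/3, -2*pi/5):
  L = -6, M = 0, N = -9/2.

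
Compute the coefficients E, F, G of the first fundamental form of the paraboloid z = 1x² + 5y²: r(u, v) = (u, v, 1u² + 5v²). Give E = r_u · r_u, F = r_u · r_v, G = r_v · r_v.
E = 4*u^2 + 1;  F = 20*u*v;  G = 100*v^2 + 1

Compute partials: r_u = (1, 0, 2*u), r_v = (0, 1, 10*v). Then
  E = r_u · r_u = 4*u^2 + 1,
  F = r_u · r_v = 20*u*v,
  G = r_v · r_v = 100*v^2 + 1.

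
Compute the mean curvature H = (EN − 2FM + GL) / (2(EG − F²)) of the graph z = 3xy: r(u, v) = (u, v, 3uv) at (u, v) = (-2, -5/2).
H = -1080*sqrt(373)/139129

With E = 9*v^2 + 1, F = 9*u*v, G = 9*u^2 + 1, L = 0, M = 3/sqrt(9*u^2 + 9*v^2 + 1), N = 0, assemble
  H = (EN − 2FM + GL) / (2(EG − F²)) = -27*u*v/(9*u^2 + 9*v^2 + 1)^(3/2).
At (u, v) = (-2, -5/2): H = -1080*sqrt(373)/139129.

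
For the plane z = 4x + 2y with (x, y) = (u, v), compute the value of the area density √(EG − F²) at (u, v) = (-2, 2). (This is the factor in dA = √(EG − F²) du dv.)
√(EG − F²)|_{(-2, 2)} = sqrt(21)

E = 17, F = 8, G = 5, so EG − F² = 21. Taking the positive square root: √(EG − F²) = sqrt(21). At (u, v) = (-2, 2): sqrt(21).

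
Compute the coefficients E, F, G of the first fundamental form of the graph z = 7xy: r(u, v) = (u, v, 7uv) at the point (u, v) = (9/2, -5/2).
E = 1229/4;  F = -2205/4;  G = 3973/4

Partials: r_u = (1, 0, 7*v), r_v = (0, 1, 7*u). As functions of (u, v):
  E = r_u · r_u = 49*v^2 + 1,
  F = r_u · r_v = 49*u*v,
  G = r_v · r_v = 49*u^2 + 1.
Evaluating at (u, v) = (9/2, -5/2): E = 1229/4, F = -2205/4, G = 3973/4.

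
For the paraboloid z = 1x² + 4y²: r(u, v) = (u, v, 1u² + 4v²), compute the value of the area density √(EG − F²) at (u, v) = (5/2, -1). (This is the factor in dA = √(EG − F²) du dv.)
√(EG − F²)|_{(5/2, -1)} = 3*sqrt(10)

E = 4*u^2 + 1, F = 16*u*v, G = 64*v^2 + 1, so EG − F² = 4*u^2 + 64*v^2 + 1. Taking the positive square root: √(EG − F²) = sqrt(4*u^2 + 64*v^2 + 1). At (u, v) = (5/2, -1): 3*sqrt(10).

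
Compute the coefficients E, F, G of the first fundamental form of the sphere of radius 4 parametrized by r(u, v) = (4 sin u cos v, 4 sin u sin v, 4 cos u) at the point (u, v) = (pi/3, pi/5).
E = 16;  F = 0;  G = 12

Partials: r_u = (4*cos(u)*cos(v), 4*sin(v)*cos(u), -4*sin(u)), r_v = (-4*sin(u)*sin(v), 4*sin(u)*cos(v), 0). As functions of (u, v):
  E = r_u · r_u = 16,
  F = r_u · r_v = 0,
  G = r_v · r_v = 16*sin(u)^2.
Evaluating at (u, v) = (pi/3, pi/5): E = 16, F = 0, G = 12.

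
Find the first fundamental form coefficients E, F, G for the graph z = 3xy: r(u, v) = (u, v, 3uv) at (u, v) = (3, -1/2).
E = 13/4;  F = -27/2;  G = 82

Partials: r_u = (1, 0, 3*v), r_v = (0, 1, 3*u). As functions of (u, v):
  E = r_u · r_u = 9*v^2 + 1,
  F = r_u · r_v = 9*u*v,
  G = r_v · r_v = 9*u^2 + 1.
Evaluating at (u, v) = (3, -1/2): E = 13/4, F = -27/2, G = 82.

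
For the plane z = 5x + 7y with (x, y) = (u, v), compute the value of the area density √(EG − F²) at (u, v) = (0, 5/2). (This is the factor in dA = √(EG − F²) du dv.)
√(EG − F²)|_{(0, 5/2)} = 5*sqrt(3)

E = 26, F = 35, G = 50, so EG − F² = 75. Taking the positive square root: √(EG − F²) = 5*sqrt(3). At (u, v) = (0, 5/2): 5*sqrt(3).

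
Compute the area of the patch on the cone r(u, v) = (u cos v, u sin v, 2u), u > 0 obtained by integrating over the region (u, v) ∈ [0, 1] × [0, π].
Area = sqrt(5)*pi/2

Area = ∫∫ √(EG − F²) du dv with √(EG − F²) = sqrt(5)*Abs(u). Integrating over [0, 1] × [0, π] gives sqrt(5)*pi/2.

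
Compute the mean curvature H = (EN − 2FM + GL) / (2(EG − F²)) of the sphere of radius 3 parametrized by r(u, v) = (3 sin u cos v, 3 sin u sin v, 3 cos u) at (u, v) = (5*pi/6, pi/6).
H = -1/3

With E = 9, F = 0, G = 9*sin(u)^2, L = -3*sin(u)/Abs(sin(u)), M = 0, N = -3*sin(u)^3/Abs(sin(u)), assemble
  H = (EN − 2FM + GL) / (2(EG − F²)) = -sin(u)/(3*Abs(sin(u))).
At (u, v) = (5*pi/6, pi/6): H = -1/3.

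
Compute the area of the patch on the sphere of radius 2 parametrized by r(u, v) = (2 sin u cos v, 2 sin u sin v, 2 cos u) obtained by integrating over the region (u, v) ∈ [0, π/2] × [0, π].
Area = 4*pi

Area = ∫∫ √(EG − F²) du dv with √(EG − F²) = 4*Abs(sin(u)). Integrating over [0, π/2] × [0, π] gives 4*pi.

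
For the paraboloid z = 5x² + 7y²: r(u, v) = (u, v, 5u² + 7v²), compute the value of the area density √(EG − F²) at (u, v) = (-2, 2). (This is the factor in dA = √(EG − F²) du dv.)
√(EG − F²)|_{(-2, 2)} = sqrt(1185)

E = 100*u^2 + 1, F = 140*u*v, G = 196*v^2 + 1, so EG − F² = 100*u^2 + 196*v^2 + 1. Taking the positive square root: √(EG − F²) = sqrt(100*u^2 + 196*v^2 + 1). At (u, v) = (-2, 2): sqrt(1185).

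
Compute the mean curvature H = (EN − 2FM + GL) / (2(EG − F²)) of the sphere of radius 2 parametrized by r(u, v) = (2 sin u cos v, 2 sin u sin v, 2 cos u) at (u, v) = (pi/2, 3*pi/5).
H = -1/2

With E = 4, F = 0, G = 4*sin(u)^2, L = -2*sin(u)/Abs(sin(u)), M = 0, N = -2*sin(u)^3/Abs(sin(u)), assemble
  H = (EN − 2FM + GL) / (2(EG − F²)) = -sin(u)/(2*Abs(sin(u))).
At (u, v) = (pi/2, 3*pi/5): H = -1/2.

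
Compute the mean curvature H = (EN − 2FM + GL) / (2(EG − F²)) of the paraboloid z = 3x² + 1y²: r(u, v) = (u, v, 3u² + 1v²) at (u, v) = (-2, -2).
H = 4*sqrt(161)/529

With E = 36*u^2 + 1, F = 12*u*v, G = 4*v^2 + 1, L = 6/sqrt(36*u^2 + 4*v^2 + 1), M = 0, N = 2/sqrt(36*u^2 + 4*v^2 + 1), assemble
  H = (EN − 2FM + GL) / (2(EG − F²)) = 4*(9*u^2 + 3*v^2 + 1)/(36*u^2 + 4*v^2 + 1)^(3/2).
At (u, v) = (-2, -2): H = 4*sqrt(161)/529.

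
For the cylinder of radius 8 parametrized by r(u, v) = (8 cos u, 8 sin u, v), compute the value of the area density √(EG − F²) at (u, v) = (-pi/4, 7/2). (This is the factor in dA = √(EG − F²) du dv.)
√(EG − F²)|_{(-pi/4, 7/2)} = 8

E = 64, F = 0, G = 1, so EG − F² = 64. Taking the positive square root: √(EG − F²) = 8. At (u, v) = (-pi/4, 7/2): 8.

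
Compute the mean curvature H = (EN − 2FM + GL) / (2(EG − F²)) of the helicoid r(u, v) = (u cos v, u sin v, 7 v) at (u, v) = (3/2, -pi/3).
H = 0

With E = 1, F = 0, G = u^2 + 49, L = 0, M = -7/sqrt(u^2 + 49), N = 0, assemble
  H = (EN − 2FM + GL) / (2(EG − F²)) = 0.
At (u, v) = (3/2, -pi/3): H = 0.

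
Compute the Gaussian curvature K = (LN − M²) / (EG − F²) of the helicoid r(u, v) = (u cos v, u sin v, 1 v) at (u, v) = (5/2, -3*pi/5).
K = -16/841

Coefficients of the first fundamental form: E = 1, F = 0, G = u^2 + 1.
Coefficients of the second fundamental form: L = 0, M = -1/sqrt(u^2 + 1), N = 0.
Assemble K = (LN − M²)/(EG − F²) = -1/(u^2 + 1)^2. At (u, v) = (5/2, -3*pi/5): K = -16/841.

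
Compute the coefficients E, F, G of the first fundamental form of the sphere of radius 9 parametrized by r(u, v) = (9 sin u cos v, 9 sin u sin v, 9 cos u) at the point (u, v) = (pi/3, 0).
E = 81;  F = 0;  G = 243/4

Partials: r_u = (9*cos(u)*cos(v), 9*sin(v)*cos(u), -9*sin(u)), r_v = (-9*sin(u)*sin(v), 9*sin(u)*cos(v), 0). As functions of (u, v):
  E = r_u · r_u = 81,
  F = r_u · r_v = 0,
  G = r_v · r_v = 81*sin(u)^2.
Evaluating at (u, v) = (pi/3, 0): E = 81, F = 0, G = 243/4.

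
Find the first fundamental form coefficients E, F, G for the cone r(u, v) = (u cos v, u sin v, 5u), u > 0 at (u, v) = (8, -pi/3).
E = 26;  F = 0;  G = 64

Partials: r_u = (cos(v), sin(v), 5), r_v = (-u*sin(v), u*cos(v), 0). As functions of (u, v):
  E = r_u · r_u = 26,
  F = r_u · r_v = 0,
  G = r_v · r_v = u^2.
Evaluating at (u, v) = (8, -pi/3): E = 26, F = 0, G = 64.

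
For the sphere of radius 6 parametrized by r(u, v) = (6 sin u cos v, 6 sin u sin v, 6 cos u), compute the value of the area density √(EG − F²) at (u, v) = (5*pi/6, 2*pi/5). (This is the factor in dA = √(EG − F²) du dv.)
√(EG − F²)|_{(5*pi/6, 2*pi/5)} = 18

E = 36, F = 0, G = 36*sin(u)^2, so EG − F² = 1296*sin(u)^2. Taking the positive square root: √(EG − F²) = 36*Abs(sin(u)). At (u, v) = (5*pi/6, 2*pi/5): 18.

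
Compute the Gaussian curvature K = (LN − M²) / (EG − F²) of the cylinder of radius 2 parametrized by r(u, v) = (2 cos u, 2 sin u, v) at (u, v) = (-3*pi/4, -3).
K = 0

Coefficients of the first fundamental form: E = 4, F = 0, G = 1.
Coefficients of the second fundamental form: L = -2, M = 0, N = 0.
Assemble K = (LN − M²)/(EG − F²) = 0. At (u, v) = (-3*pi/4, -3): K = 0.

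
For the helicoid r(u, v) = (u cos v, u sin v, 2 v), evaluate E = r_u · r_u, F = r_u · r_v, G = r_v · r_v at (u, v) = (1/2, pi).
E = 1;  F = 0;  G = 17/4

Partials: r_u = (cos(v), sin(v), 0), r_v = (-u*sin(v), u*cos(v), 2). As functions of (u, v):
  E = r_u · r_u = 1,
  F = r_u · r_v = 0,
  G = r_v · r_v = u^2 + 4.
Evaluating at (u, v) = (1/2, pi): E = 1, F = 0, G = 17/4.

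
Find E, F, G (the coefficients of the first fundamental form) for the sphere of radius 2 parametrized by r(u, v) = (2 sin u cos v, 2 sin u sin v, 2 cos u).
E = 4;  F = 0;  G = 4*sin(u)^2

Compute partials: r_u = (2*cos(u)*cos(v), 2*sin(v)*cos(u), -2*sin(u)), r_v = (-2*sin(u)*sin(v), 2*sin(u)*cos(v), 0). Then
  E = r_u · r_u = 4,
  F = r_u · r_v = 0,
  G = r_v · r_v = 4*sin(u)^2.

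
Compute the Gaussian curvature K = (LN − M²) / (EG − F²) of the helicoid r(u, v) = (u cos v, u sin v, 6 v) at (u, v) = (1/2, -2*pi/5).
K = -576/21025

Coefficients of the first fundamental form: E = 1, F = 0, G = u^2 + 36.
Coefficients of the second fundamental form: L = 0, M = -6/sqrt(u^2 + 36), N = 0.
Assemble K = (LN − M²)/(EG − F²) = -36/(u^2 + 36)^2. At (u, v) = (1/2, -2*pi/5): K = -576/21025.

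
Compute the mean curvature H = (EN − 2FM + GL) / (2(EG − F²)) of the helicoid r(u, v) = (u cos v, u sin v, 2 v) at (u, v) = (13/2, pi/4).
H = 0

With E = 1, F = 0, G = u^2 + 4, L = 0, M = -2/sqrt(u^2 + 4), N = 0, assemble
  H = (EN − 2FM + GL) / (2(EG − F²)) = 0.
At (u, v) = (13/2, pi/4): H = 0.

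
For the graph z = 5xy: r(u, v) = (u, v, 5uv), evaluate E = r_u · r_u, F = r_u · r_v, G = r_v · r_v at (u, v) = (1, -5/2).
E = 629/4;  F = -125/2;  G = 26

Partials: r_u = (1, 0, 5*v), r_v = (0, 1, 5*u). As functions of (u, v):
  E = r_u · r_u = 25*v^2 + 1,
  F = r_u · r_v = 25*u*v,
  G = r_v · r_v = 25*u^2 + 1.
Evaluating at (u, v) = (1, -5/2): E = 629/4, F = -125/2, G = 26.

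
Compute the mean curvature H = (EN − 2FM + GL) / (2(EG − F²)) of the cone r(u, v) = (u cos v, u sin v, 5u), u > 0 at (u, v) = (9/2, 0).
H = 5*sqrt(26)/234

With E = 26, F = 0, G = u^2, L = 0, M = 0, N = 5*sqrt(26)*u^2/(26*Abs(u)), assemble
  H = (EN − 2FM + GL) / (2(EG − F²)) = 5*sqrt(26)/(52*Abs(u)).
At (u, v) = (9/2, 0): H = 5*sqrt(26)/234.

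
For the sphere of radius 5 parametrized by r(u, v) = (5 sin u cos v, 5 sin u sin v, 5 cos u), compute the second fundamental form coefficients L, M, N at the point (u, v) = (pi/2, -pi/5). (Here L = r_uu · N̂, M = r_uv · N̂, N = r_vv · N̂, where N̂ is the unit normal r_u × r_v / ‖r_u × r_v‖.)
L = -5;  M = 0;  N = -5

Compute the unit normal N̂(u, v) = (sin(u)^2*cos(v)/Abs(sin(u)), sin(u)^2*sin(v)/Abs(sin(u)), sin(2*u)/(2*Abs(sin(u)))), and the second partials r_uu, r_uv, r_vv. Take dot products:
  L(u, v) = r_uu · N̂ = -5*sin(u)/Abs(sin(u)),
  M(u, v) = r_uv · N̂ = 0,
  N(u, v) = r_vv · N̂ = -5*sin(u)^3/Abs(sin(u)).
Evaluating at (u, v) = (pi/2, -pi/5):
  L = -5, M = 0, N = -5.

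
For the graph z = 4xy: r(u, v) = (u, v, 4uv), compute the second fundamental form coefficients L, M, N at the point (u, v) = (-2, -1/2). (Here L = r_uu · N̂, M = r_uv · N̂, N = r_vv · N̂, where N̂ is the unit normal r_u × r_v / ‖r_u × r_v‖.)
L = 0;  M = 4*sqrt(69)/69;  N = 0

Compute the unit normal N̂(u, v) = (-4*v/sqrt(16*u^2 + 16*v^2 + 1), -4*u/sqrt(16*u^2 + 16*v^2 + 1), 1/sqrt(16*u^2 + 16*v^2 + 1)), and the second partials r_uu, r_uv, r_vv. Take dot products:
  L(u, v) = r_uu · N̂ = 0,
  M(u, v) = r_uv · N̂ = 4/sqrt(16*u^2 + 16*v^2 + 1),
  N(u, v) = r_vv · N̂ = 0.
Evaluating at (u, v) = (-2, -1/2):
  L = 0, M = 4*sqrt(69)/69, N = 0.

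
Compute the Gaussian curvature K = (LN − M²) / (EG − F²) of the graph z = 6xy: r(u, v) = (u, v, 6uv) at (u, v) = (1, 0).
K = -36/1369

Coefficients of the first fundamental form: E = 36*v^2 + 1, F = 36*u*v, G = 36*u^2 + 1.
Coefficients of the second fundamental form: L = 0, M = 6/sqrt(36*u^2 + 36*v^2 + 1), N = 0.
Assemble K = (LN − M²)/(EG − F²) = -36/(1296*u^4 + 2592*u^2*v^2 + 72*u^2 + 1296*v^4 + 72*v^2 + 1). At (u, v) = (1, 0): K = -36/1369.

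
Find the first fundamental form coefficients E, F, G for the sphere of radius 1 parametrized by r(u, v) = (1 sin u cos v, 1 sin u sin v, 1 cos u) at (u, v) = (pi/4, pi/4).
E = 1;  F = 0;  G = 1/2

Partials: r_u = (cos(u)*cos(v), sin(v)*cos(u), -sin(u)), r_v = (-sin(u)*sin(v), sin(u)*cos(v), 0). As functions of (u, v):
  E = r_u · r_u = 1,
  F = r_u · r_v = 0,
  G = r_v · r_v = sin(u)^2.
Evaluating at (u, v) = (pi/4, pi/4): E = 1, F = 0, G = 1/2.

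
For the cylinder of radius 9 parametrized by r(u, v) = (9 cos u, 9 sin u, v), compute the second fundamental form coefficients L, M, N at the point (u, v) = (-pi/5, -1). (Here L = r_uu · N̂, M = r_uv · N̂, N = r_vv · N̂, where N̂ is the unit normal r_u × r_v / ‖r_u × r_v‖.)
L = -9;  M = 0;  N = 0

Compute the unit normal N̂(u, v) = (cos(u), sin(u), 0), and the second partials r_uu, r_uv, r_vv. Take dot products:
  L(u, v) = r_uu · N̂ = -9,
  M(u, v) = r_uv · N̂ = 0,
  N(u, v) = r_vv · N̂ = 0.
Evaluating at (u, v) = (-pi/5, -1):
  L = -9, M = 0, N = 0.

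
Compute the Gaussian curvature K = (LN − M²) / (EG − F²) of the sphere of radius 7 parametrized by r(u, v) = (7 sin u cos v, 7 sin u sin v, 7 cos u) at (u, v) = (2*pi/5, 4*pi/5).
K = 1/49

Coefficients of the first fundamental form: E = 49, F = 0, G = 49*sin(u)^2.
Coefficients of the second fundamental form: L = -7*sin(u)/Abs(sin(u)), M = 0, N = -7*sin(u)^3/Abs(sin(u)).
Assemble K = (LN − M²)/(EG − F²) = 1/49. At (u, v) = (2*pi/5, 4*pi/5): K = 1/49.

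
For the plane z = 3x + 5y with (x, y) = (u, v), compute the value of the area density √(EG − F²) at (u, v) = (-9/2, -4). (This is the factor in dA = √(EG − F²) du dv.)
√(EG − F²)|_{(-9/2, -4)} = sqrt(35)

E = 10, F = 15, G = 26, so EG − F² = 35. Taking the positive square root: √(EG − F²) = sqrt(35). At (u, v) = (-9/2, -4): sqrt(35).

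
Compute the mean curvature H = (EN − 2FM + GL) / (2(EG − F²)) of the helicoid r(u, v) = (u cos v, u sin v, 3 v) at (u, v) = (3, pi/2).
H = 0

With E = 1, F = 0, G = u^2 + 9, L = 0, M = -3/sqrt(u^2 + 9), N = 0, assemble
  H = (EN − 2FM + GL) / (2(EG − F²)) = 0.
At (u, v) = (3, pi/2): H = 0.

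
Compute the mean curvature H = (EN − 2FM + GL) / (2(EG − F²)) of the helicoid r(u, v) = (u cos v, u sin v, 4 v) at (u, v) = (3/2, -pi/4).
H = 0

With E = 1, F = 0, G = u^2 + 16, L = 0, M = -4/sqrt(u^2 + 16), N = 0, assemble
  H = (EN − 2FM + GL) / (2(EG − F²)) = 0.
At (u, v) = (3/2, -pi/4): H = 0.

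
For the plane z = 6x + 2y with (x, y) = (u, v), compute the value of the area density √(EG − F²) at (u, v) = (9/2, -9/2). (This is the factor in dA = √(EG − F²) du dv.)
√(EG − F²)|_{(9/2, -9/2)} = sqrt(41)

E = 37, F = 12, G = 5, so EG − F² = 41. Taking the positive square root: √(EG − F²) = sqrt(41). At (u, v) = (9/2, -9/2): sqrt(41).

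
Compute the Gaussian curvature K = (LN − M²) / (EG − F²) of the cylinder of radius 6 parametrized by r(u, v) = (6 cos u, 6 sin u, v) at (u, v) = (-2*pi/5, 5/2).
K = 0

Coefficients of the first fundamental form: E = 36, F = 0, G = 1.
Coefficients of the second fundamental form: L = -6, M = 0, N = 0.
Assemble K = (LN − M²)/(EG − F²) = 0. At (u, v) = (-2*pi/5, 5/2): K = 0.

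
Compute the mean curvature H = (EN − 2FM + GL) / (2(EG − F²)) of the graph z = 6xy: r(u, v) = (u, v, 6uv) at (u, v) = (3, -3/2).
H = 243*sqrt(406)/41209

With E = 36*v^2 + 1, F = 36*u*v, G = 36*u^2 + 1, L = 0, M = 6/sqrt(36*u^2 + 36*v^2 + 1), N = 0, assemble
  H = (EN − 2FM + GL) / (2(EG − F²)) = -216*u*v/(36*u^2 + 36*v^2 + 1)^(3/2).
At (u, v) = (3, -3/2): H = 243*sqrt(406)/41209.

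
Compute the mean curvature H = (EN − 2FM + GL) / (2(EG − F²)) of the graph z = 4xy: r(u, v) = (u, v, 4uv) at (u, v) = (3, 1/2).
H = -96*sqrt(149)/22201

With E = 16*v^2 + 1, F = 16*u*v, G = 16*u^2 + 1, L = 0, M = 4/sqrt(16*u^2 + 16*v^2 + 1), N = 0, assemble
  H = (EN − 2FM + GL) / (2(EG − F²)) = -64*u*v/(16*u^2 + 16*v^2 + 1)^(3/2).
At (u, v) = (3, 1/2): H = -96*sqrt(149)/22201.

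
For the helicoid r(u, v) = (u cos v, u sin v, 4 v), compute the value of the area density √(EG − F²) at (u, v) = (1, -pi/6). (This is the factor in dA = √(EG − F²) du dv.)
√(EG − F²)|_{(1, -pi/6)} = sqrt(17)

E = 1, F = 0, G = u^2 + 16, so EG − F² = u^2 + 16. Taking the positive square root: √(EG − F²) = sqrt(u^2 + 16). At (u, v) = (1, -pi/6): sqrt(17).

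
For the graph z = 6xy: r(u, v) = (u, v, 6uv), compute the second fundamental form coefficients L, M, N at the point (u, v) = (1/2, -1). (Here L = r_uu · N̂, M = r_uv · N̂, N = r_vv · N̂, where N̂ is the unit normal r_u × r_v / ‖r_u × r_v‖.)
L = 0;  M = 3*sqrt(46)/23;  N = 0

Compute the unit normal N̂(u, v) = (-6*v/sqrt(36*u^2 + 36*v^2 + 1), -6*u/sqrt(36*u^2 + 36*v^2 + 1), 1/sqrt(36*u^2 + 36*v^2 + 1)), and the second partials r_uu, r_uv, r_vv. Take dot products:
  L(u, v) = r_uu · N̂ = 0,
  M(u, v) = r_uv · N̂ = 6/sqrt(36*u^2 + 36*v^2 + 1),
  N(u, v) = r_vv · N̂ = 0.
Evaluating at (u, v) = (1/2, -1):
  L = 0, M = 3*sqrt(46)/23, N = 0.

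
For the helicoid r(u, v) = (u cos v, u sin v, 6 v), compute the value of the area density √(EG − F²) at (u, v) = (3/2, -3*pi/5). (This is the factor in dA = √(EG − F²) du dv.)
√(EG − F²)|_{(3/2, -3*pi/5)} = 3*sqrt(17)/2

E = 1, F = 0, G = u^2 + 36, so EG − F² = u^2 + 36. Taking the positive square root: √(EG − F²) = sqrt(u^2 + 36). At (u, v) = (3/2, -3*pi/5): 3*sqrt(17)/2.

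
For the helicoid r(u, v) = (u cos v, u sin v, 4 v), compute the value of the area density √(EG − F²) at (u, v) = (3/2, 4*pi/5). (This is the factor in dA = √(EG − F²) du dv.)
√(EG − F²)|_{(3/2, 4*pi/5)} = sqrt(73)/2

E = 1, F = 0, G = u^2 + 16, so EG − F² = u^2 + 16. Taking the positive square root: √(EG − F²) = sqrt(u^2 + 16). At (u, v) = (3/2, 4*pi/5): sqrt(73)/2.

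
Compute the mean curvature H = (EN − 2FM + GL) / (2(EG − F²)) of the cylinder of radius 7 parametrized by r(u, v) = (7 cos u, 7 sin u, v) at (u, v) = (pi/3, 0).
H = -1/14

With E = 49, F = 0, G = 1, L = -7, M = 0, N = 0, assemble
  H = (EN − 2FM + GL) / (2(EG − F²)) = -1/14.
At (u, v) = (pi/3, 0): H = -1/14.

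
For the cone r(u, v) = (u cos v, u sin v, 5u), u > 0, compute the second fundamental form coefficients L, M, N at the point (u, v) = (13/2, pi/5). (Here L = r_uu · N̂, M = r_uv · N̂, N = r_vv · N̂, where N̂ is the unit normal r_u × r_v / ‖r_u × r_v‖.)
L = 0;  M = 0;  N = 5*sqrt(26)/4

Compute the unit normal N̂(u, v) = (-5*sqrt(26)*u*cos(v)/(26*Abs(u)), -5*sqrt(26)*u*sin(v)/(26*Abs(u)), sqrt(26)*u/(26*Abs(u))), and the second partials r_uu, r_uv, r_vv. Take dot products:
  L(u, v) = r_uu · N̂ = 0,
  M(u, v) = r_uv · N̂ = 0,
  N(u, v) = r_vv · N̂ = 5*sqrt(26)*u^2/(26*Abs(u)).
Evaluating at (u, v) = (13/2, pi/5):
  L = 0, M = 0, N = 5*sqrt(26)/4.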